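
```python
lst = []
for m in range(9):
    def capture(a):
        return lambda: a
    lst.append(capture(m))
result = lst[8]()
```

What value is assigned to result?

Step 1: capture(m) creates a new scope capturing a = m at call time.
Step 2: lst[8] = capture(8), so its lambda captures a = 8.
Step 3: result = 8 (closure factory fixes late binding)

The answer is 8.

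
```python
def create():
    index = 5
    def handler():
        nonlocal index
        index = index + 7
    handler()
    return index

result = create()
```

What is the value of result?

Step 1: create() sets index = 5.
Step 2: handler() uses nonlocal to modify index in create's scope: index = 5 + 7 = 12.
Step 3: create() returns the modified index = 12

The answer is 12.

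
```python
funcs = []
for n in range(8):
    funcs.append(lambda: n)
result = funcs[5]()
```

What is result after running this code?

Step 1: The loop creates 8 lambdas, all referencing the same variable n.
Step 2: After the loop, n = 7 (final value).
Step 3: funcs[5]() looks up n at call time and finds 7. This is the late binding gotcha. result = 7

The answer is 7.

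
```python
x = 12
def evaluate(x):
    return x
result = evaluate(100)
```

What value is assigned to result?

Step 1: Global x = 12.
Step 2: evaluate(100) takes parameter x = 100, which shadows the global.
Step 3: result = 100

The answer is 100.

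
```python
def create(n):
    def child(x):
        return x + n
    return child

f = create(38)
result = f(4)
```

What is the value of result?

Step 1: create(38) creates a closure that captures n = 38.
Step 2: f(4) calls the closure with x = 4, returning 4 + 38 = 42.
Step 3: result = 42

The answer is 42.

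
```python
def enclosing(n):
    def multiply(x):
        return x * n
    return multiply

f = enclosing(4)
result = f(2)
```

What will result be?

Step 1: enclosing(4) returns multiply closure with n = 4.
Step 2: f(2) computes 2 * 4 = 8.
Step 3: result = 8

The answer is 8.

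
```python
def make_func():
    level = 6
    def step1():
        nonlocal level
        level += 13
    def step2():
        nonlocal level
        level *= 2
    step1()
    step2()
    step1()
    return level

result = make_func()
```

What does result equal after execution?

Step 1: level = 6.
Step 2: step1(): level = 6 + 13 = 19.
Step 3: step2(): level = 19 * 2 = 38.
Step 4: step1(): level = 38 + 13 = 51. result = 51

The answer is 51.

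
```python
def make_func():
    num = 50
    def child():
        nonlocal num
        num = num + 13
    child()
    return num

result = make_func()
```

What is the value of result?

Step 1: make_func() sets num = 50.
Step 2: child() uses nonlocal to modify num in make_func's scope: num = 50 + 13 = 63.
Step 3: make_func() returns the modified num = 63

The answer is 63.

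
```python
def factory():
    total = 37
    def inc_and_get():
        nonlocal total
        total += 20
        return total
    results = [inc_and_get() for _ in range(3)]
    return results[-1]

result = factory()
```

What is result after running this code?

Step 1: total = 37.
Step 2: Three calls to inc_and_get(), each adding 20.
Step 3: Last value = 37 + 20 * 3 = 97

The answer is 97.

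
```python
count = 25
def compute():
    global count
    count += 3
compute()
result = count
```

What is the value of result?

Step 1: count = 25 globally.
Step 2: compute() modifies global count: count += 3 = 28.
Step 3: result = 28

The answer is 28.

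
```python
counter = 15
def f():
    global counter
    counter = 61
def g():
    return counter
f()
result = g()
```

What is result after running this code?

Step 1: counter = 15.
Step 2: f() sets global counter = 61.
Step 3: g() reads global counter = 61. result = 61

The answer is 61.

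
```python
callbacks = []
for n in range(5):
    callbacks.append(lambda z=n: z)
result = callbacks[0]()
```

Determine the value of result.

Step 1: Default argument z=n captures n's value at each iteration.
Step 2: callbacks[0] captured z = 0 when n was 0.
Step 3: result = 0

The answer is 0.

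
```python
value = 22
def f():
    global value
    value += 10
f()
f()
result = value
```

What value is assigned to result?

Step 1: value = 22.
Step 2: First f(): value = 22 + 10 = 32.
Step 3: Second f(): value = 32 + 10 = 42. result = 42

The answer is 42.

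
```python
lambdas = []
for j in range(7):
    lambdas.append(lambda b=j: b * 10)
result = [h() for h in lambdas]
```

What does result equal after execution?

Step 1: Default arg b=j captures j at each iteration.
Step 2: lambdas[k] has b defaulting to k, returns k * 10.
Step 3: result = [0, 10, 20, 30, 40, 50, 60]

The answer is [0, 10, 20, 30, 40, 50, 60].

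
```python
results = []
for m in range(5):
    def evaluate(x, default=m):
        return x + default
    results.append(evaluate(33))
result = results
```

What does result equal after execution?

Step 1: Default argument default=m is evaluated at function definition time.
Step 2: Each iteration creates evaluate with default = current m value.
Step 3: evaluate(33) returns 33 + default. results = [33, 34, 35, 36, 37]

The answer is [33, 34, 35, 36, 37].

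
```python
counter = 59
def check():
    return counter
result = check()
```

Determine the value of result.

Step 1: counter = 59 is defined in the global scope.
Step 2: check() looks up counter. No local counter exists, so Python checks the global scope via LEGB rule and finds counter = 59.
Step 3: result = 59

The answer is 59.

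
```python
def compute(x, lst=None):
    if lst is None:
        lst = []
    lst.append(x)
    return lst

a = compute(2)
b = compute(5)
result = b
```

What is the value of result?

Step 1: None default with guard creates a NEW list each call.
Step 2: a = [2] (fresh list). b = [5] (another fresh list).
Step 3: result = [5] (this is the fix for mutable default)

The answer is [5].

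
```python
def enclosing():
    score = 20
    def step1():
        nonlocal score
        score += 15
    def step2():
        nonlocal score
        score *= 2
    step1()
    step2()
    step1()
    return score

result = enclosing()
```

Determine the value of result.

Step 1: score = 20.
Step 2: step1(): score = 20 + 15 = 35.
Step 3: step2(): score = 35 * 2 = 70.
Step 4: step1(): score = 70 + 15 = 85. result = 85

The answer is 85.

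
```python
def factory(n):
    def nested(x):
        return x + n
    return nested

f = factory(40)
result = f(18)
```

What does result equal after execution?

Step 1: factory(40) creates a closure that captures n = 40.
Step 2: f(18) calls the closure with x = 18, returning 18 + 40 = 58.
Step 3: result = 58

The answer is 58.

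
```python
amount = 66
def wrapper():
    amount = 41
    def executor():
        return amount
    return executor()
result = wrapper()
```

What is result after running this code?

Step 1: amount = 66 globally, but wrapper() defines amount = 41 locally.
Step 2: executor() looks up amount. Not in local scope, so checks enclosing scope (wrapper) and finds amount = 41.
Step 3: result = 41

The answer is 41.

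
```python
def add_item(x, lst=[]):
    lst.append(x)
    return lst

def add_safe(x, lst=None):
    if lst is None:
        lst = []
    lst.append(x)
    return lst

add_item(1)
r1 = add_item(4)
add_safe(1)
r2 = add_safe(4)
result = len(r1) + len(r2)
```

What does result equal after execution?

Step 1: add_item shares mutable default: after 2 calls, lst = [1, 4], len = 2.
Step 2: add_safe creates fresh list each time: r2 = [4], len = 1.
Step 3: result = 2 + 1 = 3

The answer is 3.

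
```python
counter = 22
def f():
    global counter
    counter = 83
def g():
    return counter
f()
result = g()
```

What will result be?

Step 1: counter = 22.
Step 2: f() sets global counter = 83.
Step 3: g() reads global counter = 83. result = 83

The answer is 83.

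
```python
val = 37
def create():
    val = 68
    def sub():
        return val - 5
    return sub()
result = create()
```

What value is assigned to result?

Step 1: create() shadows global val with val = 68.
Step 2: sub() finds val = 68 in enclosing scope, computes 68 - 5 = 63.
Step 3: result = 63

The answer is 63.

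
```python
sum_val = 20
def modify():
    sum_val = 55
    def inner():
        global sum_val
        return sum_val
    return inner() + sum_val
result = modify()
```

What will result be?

Step 1: Global sum_val = 20. modify() shadows with local sum_val = 55.
Step 2: inner() uses global keyword, so inner() returns global sum_val = 20.
Step 3: modify() returns 20 + 55 = 75

The answer is 75.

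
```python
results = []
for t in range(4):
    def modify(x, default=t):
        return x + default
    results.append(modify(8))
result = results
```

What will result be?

Step 1: Default argument default=t is evaluated at function definition time.
Step 2: Each iteration creates modify with default = current t value.
Step 3: modify(8) returns 8 + default. results = [8, 9, 10, 11]

The answer is [8, 9, 10, 11].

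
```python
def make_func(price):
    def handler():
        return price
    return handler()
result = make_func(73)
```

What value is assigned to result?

Step 1: make_func(73) binds parameter price = 73.
Step 2: handler() looks up price in enclosing scope and finds the parameter price = 73.
Step 3: result = 73

The answer is 73.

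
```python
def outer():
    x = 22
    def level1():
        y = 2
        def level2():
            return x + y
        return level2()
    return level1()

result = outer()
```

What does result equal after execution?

Step 1: x = 22 in outer. y = 2 in level1.
Step 2: level2() reads x = 22 and y = 2 from enclosing scopes.
Step 3: result = 22 + 2 = 24

The answer is 24.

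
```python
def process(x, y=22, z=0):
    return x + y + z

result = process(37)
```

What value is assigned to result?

Step 1: process(37) uses defaults y = 22, z = 0.
Step 2: Returns 37 + 22 + 0 = 59.
Step 3: result = 59

The answer is 59.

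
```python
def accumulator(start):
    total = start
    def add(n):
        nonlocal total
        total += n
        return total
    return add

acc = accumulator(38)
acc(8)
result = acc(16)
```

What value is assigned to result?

Step 1: accumulator(38) creates closure with total = 38.
Step 2: First acc(8): total = 38 + 8 = 46.
Step 3: Second acc(16): total = 46 + 16 = 62. result = 62

The answer is 62.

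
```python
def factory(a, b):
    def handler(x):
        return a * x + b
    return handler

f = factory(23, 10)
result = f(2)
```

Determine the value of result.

Step 1: factory(23, 10) captures a = 23, b = 10.
Step 2: f(2) computes 23 * 2 + 10 = 56.
Step 3: result = 56

The answer is 56.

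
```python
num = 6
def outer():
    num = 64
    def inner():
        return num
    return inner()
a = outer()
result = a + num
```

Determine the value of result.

Step 1: outer() has local num = 64. inner() reads from enclosing.
Step 2: outer() returns 64. Global num = 6 unchanged.
Step 3: result = 64 + 6 = 70

The answer is 70.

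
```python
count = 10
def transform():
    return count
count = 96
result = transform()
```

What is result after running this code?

Step 1: count is first set to 10, then reassigned to 96.
Step 2: transform() is called after the reassignment, so it looks up the current global count = 96.
Step 3: result = 96

The answer is 96.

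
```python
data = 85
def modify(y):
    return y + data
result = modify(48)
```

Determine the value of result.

Step 1: data = 85 is defined globally.
Step 2: modify(48) uses parameter y = 48 and looks up data from global scope = 85.
Step 3: result = 48 + 85 = 133

The answer is 133.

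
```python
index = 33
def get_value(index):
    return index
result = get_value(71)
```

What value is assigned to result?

Step 1: Global index = 33.
Step 2: get_value(71) takes parameter index = 71, which shadows the global.
Step 3: result = 71

The answer is 71.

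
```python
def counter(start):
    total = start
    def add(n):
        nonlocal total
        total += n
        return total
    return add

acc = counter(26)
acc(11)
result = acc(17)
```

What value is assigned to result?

Step 1: counter(26) creates closure with total = 26.
Step 2: First acc(11): total = 26 + 11 = 37.
Step 3: Second acc(17): total = 37 + 17 = 54. result = 54

The answer is 54.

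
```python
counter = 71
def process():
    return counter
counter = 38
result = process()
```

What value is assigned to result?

Step 1: counter is first set to 71, then reassigned to 38.
Step 2: process() is called after the reassignment, so it looks up the current global counter = 38.
Step 3: result = 38

The answer is 38.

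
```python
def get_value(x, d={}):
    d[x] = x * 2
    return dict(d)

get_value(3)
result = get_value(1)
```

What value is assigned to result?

Step 1: Mutable default dict is shared across calls.
Step 2: First call adds 3: 6. Second call adds 1: 2.
Step 3: result = {3: 6, 1: 2}

The answer is {3: 6, 1: 2}.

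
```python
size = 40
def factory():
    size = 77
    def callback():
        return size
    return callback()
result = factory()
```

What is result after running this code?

Step 1: size = 40 globally, but factory() defines size = 77 locally.
Step 2: callback() looks up size. Not in local scope, so checks enclosing scope (factory) and finds size = 77.
Step 3: result = 77

The answer is 77.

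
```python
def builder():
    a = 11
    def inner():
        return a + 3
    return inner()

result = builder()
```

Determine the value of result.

Step 1: builder() defines a = 11.
Step 2: inner() reads a = 11 from enclosing scope, returns 11 + 3 = 14.
Step 3: result = 14

The answer is 14.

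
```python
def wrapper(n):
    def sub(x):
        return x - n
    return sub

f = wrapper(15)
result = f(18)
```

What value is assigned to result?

Step 1: wrapper(15) creates a closure capturing n = 15.
Step 2: f(18) computes 18 - 15 = 3.
Step 3: result = 3

The answer is 3.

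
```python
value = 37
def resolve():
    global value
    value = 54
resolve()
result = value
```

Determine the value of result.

Step 1: value = 37 globally.
Step 2: resolve() declares global value and sets it to 54.
Step 3: After resolve(), global value = 54. result = 54

The answer is 54.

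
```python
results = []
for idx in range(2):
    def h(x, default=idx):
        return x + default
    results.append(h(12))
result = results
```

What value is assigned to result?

Step 1: Default argument default=idx is evaluated at function definition time.
Step 2: Each iteration creates h with default = current idx value.
Step 3: h(12) returns 12 + default. results = [12, 13]

The answer is [12, 13].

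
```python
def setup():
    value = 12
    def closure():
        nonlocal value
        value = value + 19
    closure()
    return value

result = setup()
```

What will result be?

Step 1: setup() sets value = 12.
Step 2: closure() uses nonlocal to modify value in setup's scope: value = 12 + 19 = 31.
Step 3: setup() returns the modified value = 31

The answer is 31.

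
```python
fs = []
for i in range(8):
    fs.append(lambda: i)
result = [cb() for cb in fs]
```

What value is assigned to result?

Step 1: All 8 lambdas share the same variable i.
Step 2: After the loop, i = 7.
Step 3: Each call returns 7. result = [7, 7, 7, 7, 7, 7, 7, 7]

The answer is [7, 7, 7, 7, 7, 7, 7, 7].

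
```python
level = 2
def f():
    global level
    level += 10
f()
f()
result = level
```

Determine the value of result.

Step 1: level = 2.
Step 2: First f(): level = 2 + 10 = 12.
Step 3: Second f(): level = 12 + 10 = 22. result = 22

The answer is 22.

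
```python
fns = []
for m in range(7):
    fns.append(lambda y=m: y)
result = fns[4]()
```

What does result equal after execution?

Step 1: Default argument y=m captures m's value at each iteration.
Step 2: fns[4] captured y = 4 when m was 4.
Step 3: result = 4

The answer is 4.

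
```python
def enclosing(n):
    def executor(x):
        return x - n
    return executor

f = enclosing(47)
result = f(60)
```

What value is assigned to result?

Step 1: enclosing(47) creates a closure capturing n = 47.
Step 2: f(60) computes 60 - 47 = 13.
Step 3: result = 13

The answer is 13.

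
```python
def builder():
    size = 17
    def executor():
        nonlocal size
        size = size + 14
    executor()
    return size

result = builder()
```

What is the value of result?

Step 1: builder() sets size = 17.
Step 2: executor() uses nonlocal to modify size in builder's scope: size = 17 + 14 = 31.
Step 3: builder() returns the modified size = 31

The answer is 31.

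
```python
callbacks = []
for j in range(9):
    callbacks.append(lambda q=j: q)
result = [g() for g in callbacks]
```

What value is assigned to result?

Step 1: Default arg q=j captures j at each iteration.
Step 2: Each lambda has its own default: 0, 1, ..., 8.
Step 3: result = [0, 1, 2, 3, 4, 5, 6, 7, 8]

The answer is [0, 1, 2, 3, 4, 5, 6, 7, 8].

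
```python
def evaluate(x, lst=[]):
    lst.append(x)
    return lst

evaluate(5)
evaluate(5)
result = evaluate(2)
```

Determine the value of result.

Step 1: Mutable default argument gotcha! The list [] is created once.
Step 2: Each call appends to the SAME list: [5], [5, 5], [5, 5, 2].
Step 3: result = [5, 5, 2]

The answer is [5, 5, 2].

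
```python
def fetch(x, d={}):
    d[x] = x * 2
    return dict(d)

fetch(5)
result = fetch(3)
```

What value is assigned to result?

Step 1: Mutable default dict is shared across calls.
Step 2: First call adds 5: 10. Second call adds 3: 6.
Step 3: result = {5: 10, 3: 6}

The answer is {5: 10, 3: 6}.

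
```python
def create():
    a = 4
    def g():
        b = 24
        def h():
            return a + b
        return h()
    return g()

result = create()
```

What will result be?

Step 1: create() defines a = 4. g() defines b = 24.
Step 2: h() accesses both from enclosing scopes: a = 4, b = 24.
Step 3: result = 4 + 24 = 28

The answer is 28.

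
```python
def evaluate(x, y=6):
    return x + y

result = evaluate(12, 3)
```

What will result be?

Step 1: evaluate(12, 3) overrides default y with 3.
Step 2: Returns 12 + 3 = 15.
Step 3: result = 15

The answer is 15.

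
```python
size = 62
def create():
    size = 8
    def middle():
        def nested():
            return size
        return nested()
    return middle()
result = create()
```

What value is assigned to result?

Step 1: create() defines size = 8. middle() and nested() have no local size.
Step 2: nested() checks local (none), enclosing middle() (none), enclosing create() and finds size = 8.
Step 3: result = 8

The answer is 8.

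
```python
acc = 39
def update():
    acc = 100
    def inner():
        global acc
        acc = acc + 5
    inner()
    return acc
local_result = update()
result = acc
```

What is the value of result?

Step 1: Global acc = 39. update() creates local acc = 100.
Step 2: inner() declares global acc and adds 5: global acc = 39 + 5 = 44.
Step 3: update() returns its local acc = 100 (unaffected by inner).
Step 4: result = global acc = 44

The answer is 44.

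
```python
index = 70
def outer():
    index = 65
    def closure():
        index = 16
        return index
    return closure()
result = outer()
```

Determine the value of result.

Step 1: Three scopes define index: global (70), outer (65), closure (16).
Step 2: closure() has its own local index = 16, which shadows both enclosing and global.
Step 3: result = 16 (local wins in LEGB)

The answer is 16.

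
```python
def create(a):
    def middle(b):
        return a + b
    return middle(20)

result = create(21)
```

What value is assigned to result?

Step 1: create(21) passes a = 21.
Step 2: middle(20) has b = 20, reads a = 21 from enclosing.
Step 3: result = 21 + 20 = 41

The answer is 41.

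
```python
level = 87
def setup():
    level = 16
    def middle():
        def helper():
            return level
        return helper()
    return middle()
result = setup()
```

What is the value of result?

Step 1: setup() defines level = 16. middle() and helper() have no local level.
Step 2: helper() checks local (none), enclosing middle() (none), enclosing setup() and finds level = 16.
Step 3: result = 16

The answer is 16.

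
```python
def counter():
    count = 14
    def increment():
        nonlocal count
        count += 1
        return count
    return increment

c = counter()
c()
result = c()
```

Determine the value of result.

Step 1: counter() creates closure with count = 14.
Step 2: Each c() call increments count via nonlocal. After 2 calls: 14 + 2 = 16.
Step 3: result = 16

The answer is 16.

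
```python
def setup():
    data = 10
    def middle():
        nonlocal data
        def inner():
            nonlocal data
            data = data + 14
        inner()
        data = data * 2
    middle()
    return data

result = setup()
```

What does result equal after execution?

Step 1: data = 10.
Step 2: inner() adds 14: data = 10 + 14 = 24.
Step 3: middle() doubles: data = 24 * 2 = 48.
Step 4: result = 48

The answer is 48.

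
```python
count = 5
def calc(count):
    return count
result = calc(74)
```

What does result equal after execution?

Step 1: Global count = 5.
Step 2: calc(74) takes parameter count = 74, which shadows the global.
Step 3: result = 74

The answer is 74.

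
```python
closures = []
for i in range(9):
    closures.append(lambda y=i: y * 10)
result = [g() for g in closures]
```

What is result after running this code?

Step 1: Default arg y=i captures i at each iteration.
Step 2: closures[k] has y defaulting to k, returns k * 10.
Step 3: result = [0, 10, 20, 30, 40, 50, 60, 70, 80]

The answer is [0, 10, 20, 30, 40, 50, 60, 70, 80].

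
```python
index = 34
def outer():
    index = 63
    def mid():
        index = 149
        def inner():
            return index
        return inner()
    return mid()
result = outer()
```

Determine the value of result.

Step 1: Three levels of shadowing: global 34, outer 63, mid 149.
Step 2: inner() finds index = 149 in enclosing mid() scope.
Step 3: result = 149

The answer is 149.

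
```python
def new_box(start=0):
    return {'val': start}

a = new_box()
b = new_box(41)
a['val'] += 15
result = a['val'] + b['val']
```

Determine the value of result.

Step 1: new_box() returns a new dict each call (immutable default 0).
Step 2: a = {'val': 0}, b = {'val': 41}.
Step 3: a['val'] += 15 = 15. result = 15 + 41 = 56

The answer is 56.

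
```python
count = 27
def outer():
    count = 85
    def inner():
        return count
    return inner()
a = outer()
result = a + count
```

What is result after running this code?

Step 1: outer() has local count = 85. inner() reads from enclosing.
Step 2: outer() returns 85. Global count = 27 unchanged.
Step 3: result = 85 + 27 = 112

The answer is 112.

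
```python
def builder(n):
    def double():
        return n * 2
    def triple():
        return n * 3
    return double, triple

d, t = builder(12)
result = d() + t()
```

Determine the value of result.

Step 1: Both closures capture the same n = 12.
Step 2: d() = 12 * 2 = 24, t() = 12 * 3 = 36.
Step 3: result = 24 + 36 = 60

The answer is 60.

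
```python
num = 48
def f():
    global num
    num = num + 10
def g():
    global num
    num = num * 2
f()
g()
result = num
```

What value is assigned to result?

Step 1: num = 48.
Step 2: f() adds 10: num = 48 + 10 = 58.
Step 3: g() doubles: num = 58 * 2 = 116.
Step 4: result = 116

The answer is 116.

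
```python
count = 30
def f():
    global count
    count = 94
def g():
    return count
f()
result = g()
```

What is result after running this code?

Step 1: count = 30.
Step 2: f() sets global count = 94.
Step 3: g() reads global count = 94. result = 94

The answer is 94.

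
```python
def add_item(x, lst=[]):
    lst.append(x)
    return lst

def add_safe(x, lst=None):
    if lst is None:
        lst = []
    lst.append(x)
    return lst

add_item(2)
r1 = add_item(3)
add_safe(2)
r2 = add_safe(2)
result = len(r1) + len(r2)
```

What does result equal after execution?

Step 1: add_item shares mutable default: after 2 calls, lst = [2, 3], len = 2.
Step 2: add_safe creates fresh list each time: r2 = [2], len = 1.
Step 3: result = 2 + 1 = 3

The answer is 3.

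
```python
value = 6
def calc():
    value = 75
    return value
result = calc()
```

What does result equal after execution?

Step 1: Global value = 6.
Step 2: calc() creates local value = 75, shadowing the global.
Step 3: Returns local value = 75. result = 75

The answer is 75.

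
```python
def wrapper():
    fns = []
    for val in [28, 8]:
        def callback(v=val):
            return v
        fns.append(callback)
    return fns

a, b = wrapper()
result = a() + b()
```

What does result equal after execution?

Step 1: Default argument v=val captures val at each iteration.
Step 2: a() returns 28 (captured at first iteration), b() returns 8 (captured at second).
Step 3: result = 28 + 8 = 36

The answer is 36.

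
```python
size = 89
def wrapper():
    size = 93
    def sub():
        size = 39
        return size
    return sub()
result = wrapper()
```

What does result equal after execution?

Step 1: Three scopes define size: global (89), wrapper (93), sub (39).
Step 2: sub() has its own local size = 39, which shadows both enclosing and global.
Step 3: result = 39 (local wins in LEGB)

The answer is 39.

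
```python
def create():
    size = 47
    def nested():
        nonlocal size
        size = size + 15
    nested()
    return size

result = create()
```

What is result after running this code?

Step 1: create() sets size = 47.
Step 2: nested() uses nonlocal to modify size in create's scope: size = 47 + 15 = 62.
Step 3: create() returns the modified size = 62

The answer is 62.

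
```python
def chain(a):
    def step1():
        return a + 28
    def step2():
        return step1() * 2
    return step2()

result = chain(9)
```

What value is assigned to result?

Step 1: chain(9) captures a = 9.
Step 2: step2() calls step1() which returns 9 + 28 = 37.
Step 3: step2() returns 37 * 2 = 74

The answer is 74.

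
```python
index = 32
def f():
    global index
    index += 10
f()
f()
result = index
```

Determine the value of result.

Step 1: index = 32.
Step 2: First f(): index = 32 + 10 = 42.
Step 3: Second f(): index = 42 + 10 = 52. result = 52

The answer is 52.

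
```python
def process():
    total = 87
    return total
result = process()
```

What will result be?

Step 1: process() defines total = 87 in its local scope.
Step 2: return total finds the local variable total = 87.
Step 3: result = 87

The answer is 87.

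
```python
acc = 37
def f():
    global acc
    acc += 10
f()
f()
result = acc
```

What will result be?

Step 1: acc = 37.
Step 2: First f(): acc = 37 + 10 = 47.
Step 3: Second f(): acc = 47 + 10 = 57. result = 57

The answer is 57.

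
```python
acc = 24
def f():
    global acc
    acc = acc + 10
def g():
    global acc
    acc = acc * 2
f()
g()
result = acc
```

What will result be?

Step 1: acc = 24.
Step 2: f() adds 10: acc = 24 + 10 = 34.
Step 3: g() doubles: acc = 34 * 2 = 68.
Step 4: result = 68

The answer is 68.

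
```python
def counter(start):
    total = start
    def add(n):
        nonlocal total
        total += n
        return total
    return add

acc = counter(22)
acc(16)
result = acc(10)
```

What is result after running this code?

Step 1: counter(22) creates closure with total = 22.
Step 2: First acc(16): total = 22 + 16 = 38.
Step 3: Second acc(10): total = 38 + 10 = 48. result = 48

The answer is 48.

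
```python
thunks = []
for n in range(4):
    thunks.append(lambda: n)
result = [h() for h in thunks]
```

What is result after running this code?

Step 1: All 4 lambdas share the same variable n.
Step 2: After the loop, n = 3.
Step 3: Each call returns 3. result = [3, 3, 3, 3]

The answer is [3, 3, 3, 3].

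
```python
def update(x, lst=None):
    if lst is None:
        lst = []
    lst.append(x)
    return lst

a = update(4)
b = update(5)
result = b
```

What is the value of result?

Step 1: None default with guard creates a NEW list each call.
Step 2: a = [4] (fresh list). b = [5] (another fresh list).
Step 3: result = [5] (this is the fix for mutable default)

The answer is [5].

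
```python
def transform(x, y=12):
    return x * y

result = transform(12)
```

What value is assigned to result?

Step 1: transform(12) uses default y = 12.
Step 2: Returns 12 * 12 = 144.
Step 3: result = 144

The answer is 144.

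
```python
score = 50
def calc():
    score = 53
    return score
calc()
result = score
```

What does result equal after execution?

Step 1: score = 50 globally.
Step 2: calc() creates a LOCAL score = 53 (no global keyword!).
Step 3: The global score is unchanged. result = 50

The answer is 50.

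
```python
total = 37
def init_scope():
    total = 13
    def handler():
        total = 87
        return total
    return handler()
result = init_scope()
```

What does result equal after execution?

Step 1: Three scopes define total: global (37), init_scope (13), handler (87).
Step 2: handler() has its own local total = 87, which shadows both enclosing and global.
Step 3: result = 87 (local wins in LEGB)

The answer is 87.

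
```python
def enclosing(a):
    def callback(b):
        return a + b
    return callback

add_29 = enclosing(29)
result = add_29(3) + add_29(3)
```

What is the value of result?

Step 1: add_29 captures a = 29.
Step 2: add_29(3) = 29 + 3 = 32, called twice.
Step 3: result = 32 + 32 = 64

The answer is 64.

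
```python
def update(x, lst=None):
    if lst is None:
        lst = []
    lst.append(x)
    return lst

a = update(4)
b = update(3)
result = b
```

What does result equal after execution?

Step 1: None default with guard creates a NEW list each call.
Step 2: a = [4] (fresh list). b = [3] (another fresh list).
Step 3: result = [3] (this is the fix for mutable default)

The answer is [3].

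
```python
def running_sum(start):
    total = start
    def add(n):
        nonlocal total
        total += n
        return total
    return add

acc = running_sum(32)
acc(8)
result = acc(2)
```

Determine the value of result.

Step 1: running_sum(32) creates closure with total = 32.
Step 2: First acc(8): total = 32 + 8 = 40.
Step 3: Second acc(2): total = 40 + 2 = 42. result = 42

The answer is 42.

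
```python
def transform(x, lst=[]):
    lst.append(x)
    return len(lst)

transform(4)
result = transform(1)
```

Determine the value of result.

Step 1: Mutable default list persists between calls.
Step 2: First call: lst = [4], len = 1. Second call: lst = [4, 1], len = 2.
Step 3: result = 2

The answer is 2.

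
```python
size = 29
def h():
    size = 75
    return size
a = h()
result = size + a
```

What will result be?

Step 1: Global size = 29. h() returns local size = 75.
Step 2: a = 75. Global size still = 29.
Step 3: result = 29 + 75 = 104

The answer is 104.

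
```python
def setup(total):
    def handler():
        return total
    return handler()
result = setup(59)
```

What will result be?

Step 1: setup(59) binds parameter total = 59.
Step 2: handler() looks up total in enclosing scope and finds the parameter total = 59.
Step 3: result = 59

The answer is 59.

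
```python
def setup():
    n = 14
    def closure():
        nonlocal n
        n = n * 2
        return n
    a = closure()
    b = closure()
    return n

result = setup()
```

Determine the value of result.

Step 1: n starts at 14.
Step 2: First closure(): n = 14 * 2 = 28.
Step 3: Second closure(): n = 28 * 2 = 56.
Step 4: result = 56

The answer is 56.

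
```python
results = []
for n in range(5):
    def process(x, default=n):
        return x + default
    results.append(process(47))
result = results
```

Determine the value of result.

Step 1: Default argument default=n is evaluated at function definition time.
Step 2: Each iteration creates process with default = current n value.
Step 3: process(47) returns 47 + default. results = [47, 48, 49, 50, 51]

The answer is [47, 48, 49, 50, 51].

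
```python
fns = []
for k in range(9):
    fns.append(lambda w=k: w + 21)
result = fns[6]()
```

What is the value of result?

Step 1: Default argument w=k captures k's value at definition time.
Step 2: fns[6] was defined when k = 6, so w defaults to 6.
Step 3: result = 6 + 21 = 27 (default arg fixes the late binding issue)

The answer is 27.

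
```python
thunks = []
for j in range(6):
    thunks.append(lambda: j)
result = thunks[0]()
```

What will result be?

Step 1: The loop creates 6 lambdas, all referencing the same variable j.
Step 2: After the loop, j = 5 (final value).
Step 3: thunks[0]() looks up j at call time and finds 5. This is the late binding gotcha. result = 5

The answer is 5.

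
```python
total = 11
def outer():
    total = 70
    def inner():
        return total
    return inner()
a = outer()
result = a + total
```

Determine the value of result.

Step 1: outer() has local total = 70. inner() reads from enclosing.
Step 2: outer() returns 70. Global total = 11 unchanged.
Step 3: result = 70 + 11 = 81

The answer is 81.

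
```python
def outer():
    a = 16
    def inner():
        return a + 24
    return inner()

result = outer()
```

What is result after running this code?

Step 1: outer() defines a = 16.
Step 2: inner() reads a = 16 from enclosing scope, returns 16 + 24 = 40.
Step 3: result = 40

The answer is 40.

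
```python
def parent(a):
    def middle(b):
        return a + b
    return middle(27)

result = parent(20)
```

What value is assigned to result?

Step 1: parent(20) passes a = 20.
Step 2: middle(27) has b = 27, reads a = 20 from enclosing.
Step 3: result = 20 + 27 = 47

The answer is 47.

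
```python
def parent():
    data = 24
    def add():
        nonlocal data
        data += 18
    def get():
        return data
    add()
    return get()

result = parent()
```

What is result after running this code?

Step 1: data = 24. add() modifies it via nonlocal, get() reads it.
Step 2: add() makes data = 24 + 18 = 42.
Step 3: get() returns 42. result = 42

The answer is 42.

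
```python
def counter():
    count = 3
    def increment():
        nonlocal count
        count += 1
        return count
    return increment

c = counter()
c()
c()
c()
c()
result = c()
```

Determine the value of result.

Step 1: counter() creates closure with count = 3.
Step 2: Each c() call increments count via nonlocal. After 5 calls: 3 + 5 = 8.
Step 3: result = 8

The answer is 8.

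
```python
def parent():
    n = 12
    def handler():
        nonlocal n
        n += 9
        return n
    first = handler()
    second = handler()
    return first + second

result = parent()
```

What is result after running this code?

Step 1: n starts at 12.
Step 2: First call: n = 12 + 9 = 21, returns 21.
Step 3: Second call: n = 21 + 9 = 30, returns 30.
Step 4: result = 21 + 30 = 51

The answer is 51.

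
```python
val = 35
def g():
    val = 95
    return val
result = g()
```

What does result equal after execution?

Step 1: Global val = 35.
Step 2: g() creates local val = 95, shadowing the global.
Step 3: Returns local val = 95. result = 95

The answer is 95.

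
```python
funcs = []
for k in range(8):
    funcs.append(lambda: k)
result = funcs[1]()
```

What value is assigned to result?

Step 1: The loop creates 8 lambdas, all referencing the same variable k.
Step 2: After the loop, k = 7 (final value).
Step 3: funcs[1]() looks up k at call time and finds 7. This is the late binding gotcha. result = 7

The answer is 7.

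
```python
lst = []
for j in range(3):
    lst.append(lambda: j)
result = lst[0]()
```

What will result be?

Step 1: The loop creates 3 lambdas, all referencing the same variable j.
Step 2: After the loop, j = 2 (final value).
Step 3: lst[0]() looks up j at call time and finds 2. This is the late binding gotcha. result = 2

The answer is 2.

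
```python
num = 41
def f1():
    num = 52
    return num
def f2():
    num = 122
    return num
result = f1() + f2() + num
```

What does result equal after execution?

Step 1: Each function shadows global num with its own local.
Step 2: f1() returns 52, f2() returns 122.
Step 3: Global num = 41 is unchanged. result = 52 + 122 + 41 = 215

The answer is 215.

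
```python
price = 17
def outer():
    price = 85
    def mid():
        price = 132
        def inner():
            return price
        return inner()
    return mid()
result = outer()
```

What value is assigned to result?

Step 1: Three levels of shadowing: global 17, outer 85, mid 132.
Step 2: inner() finds price = 132 in enclosing mid() scope.
Step 3: result = 132

The answer is 132.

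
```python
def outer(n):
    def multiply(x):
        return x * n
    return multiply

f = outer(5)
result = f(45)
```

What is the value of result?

Step 1: outer(5) returns multiply closure with n = 5.
Step 2: f(45) computes 45 * 5 = 225.
Step 3: result = 225

The answer is 225.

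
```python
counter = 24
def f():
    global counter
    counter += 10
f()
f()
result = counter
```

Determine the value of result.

Step 1: counter = 24.
Step 2: First f(): counter = 24 + 10 = 34.
Step 3: Second f(): counter = 34 + 10 = 44. result = 44

The answer is 44.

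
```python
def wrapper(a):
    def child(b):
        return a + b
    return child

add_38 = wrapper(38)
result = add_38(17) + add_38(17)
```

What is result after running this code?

Step 1: add_38 captures a = 38.
Step 2: add_38(17) = 38 + 17 = 55, called twice.
Step 3: result = 55 + 55 = 110

The answer is 110.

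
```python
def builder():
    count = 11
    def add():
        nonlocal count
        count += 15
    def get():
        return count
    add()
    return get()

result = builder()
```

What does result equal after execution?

Step 1: count = 11. add() modifies it via nonlocal, get() reads it.
Step 2: add() makes count = 11 + 15 = 26.
Step 3: get() returns 26. result = 26

The answer is 26.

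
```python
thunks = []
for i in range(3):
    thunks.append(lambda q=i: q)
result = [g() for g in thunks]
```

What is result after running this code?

Step 1: Default arg q=i captures i at each iteration.
Step 2: Each lambda has its own default: 0, 1, ..., 2.
Step 3: result = [0, 1, 2]

The answer is [0, 1, 2].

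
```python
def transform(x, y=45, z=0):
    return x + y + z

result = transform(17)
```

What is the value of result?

Step 1: transform(17) uses defaults y = 45, z = 0.
Step 2: Returns 17 + 45 + 0 = 62.
Step 3: result = 62

The answer is 62.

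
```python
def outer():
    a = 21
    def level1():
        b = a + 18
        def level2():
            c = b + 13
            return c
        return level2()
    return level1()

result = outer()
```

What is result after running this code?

Step 1: a = 21. b = a + 18 = 39.
Step 2: c = b + 13 = 39 + 13 = 52.
Step 3: result = 52

The answer is 52.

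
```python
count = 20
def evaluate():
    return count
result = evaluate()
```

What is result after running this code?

Step 1: count = 20 is defined in the global scope.
Step 2: evaluate() looks up count. No local count exists, so Python checks the global scope via LEGB rule and finds count = 20.
Step 3: result = 20

The answer is 20.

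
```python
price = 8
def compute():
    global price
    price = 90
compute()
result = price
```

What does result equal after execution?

Step 1: price = 8 globally.
Step 2: compute() declares global price and sets it to 90.
Step 3: After compute(), global price = 90. result = 90

The answer is 90.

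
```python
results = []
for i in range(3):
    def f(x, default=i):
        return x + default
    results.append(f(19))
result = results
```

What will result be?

Step 1: Default argument default=i is evaluated at function definition time.
Step 2: Each iteration creates f with default = current i value.
Step 3: f(19) returns 19 + default. results = [19, 20, 21]

The answer is [19, 20, 21].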